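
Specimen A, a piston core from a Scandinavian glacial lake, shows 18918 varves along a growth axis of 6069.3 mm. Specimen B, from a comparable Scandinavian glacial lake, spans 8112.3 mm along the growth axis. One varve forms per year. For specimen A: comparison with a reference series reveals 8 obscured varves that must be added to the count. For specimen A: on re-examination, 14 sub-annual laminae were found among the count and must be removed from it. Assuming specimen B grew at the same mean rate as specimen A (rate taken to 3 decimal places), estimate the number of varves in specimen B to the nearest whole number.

Specimen A: true varve count = 18918 − 14 + 8 = 18912.
A: Mean rate = 6069.3 mm / 18912 years ≈ 0.321 mm/year.
Specimen B: 8112.3 mm / 0.321 mm per year = 25271.96 years ≈ 25272 varves.

25272 varves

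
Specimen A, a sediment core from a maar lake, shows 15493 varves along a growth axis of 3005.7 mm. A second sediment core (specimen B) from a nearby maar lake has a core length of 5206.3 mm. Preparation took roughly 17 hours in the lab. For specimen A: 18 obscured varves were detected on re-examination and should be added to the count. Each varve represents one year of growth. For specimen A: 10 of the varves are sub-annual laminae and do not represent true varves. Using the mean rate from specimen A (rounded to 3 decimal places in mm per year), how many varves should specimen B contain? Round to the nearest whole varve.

Specimen A: adjusted count: 15493 − 10 + 18 = 15501 varves.
A: 3005.7 mm over 15501 years gives 3005.7 / 15501 ≈ 0.194 mm/yr.
B spans 5206.3 / 0.194 = 26836.60 years ≈ 26837 varves.

26837 varves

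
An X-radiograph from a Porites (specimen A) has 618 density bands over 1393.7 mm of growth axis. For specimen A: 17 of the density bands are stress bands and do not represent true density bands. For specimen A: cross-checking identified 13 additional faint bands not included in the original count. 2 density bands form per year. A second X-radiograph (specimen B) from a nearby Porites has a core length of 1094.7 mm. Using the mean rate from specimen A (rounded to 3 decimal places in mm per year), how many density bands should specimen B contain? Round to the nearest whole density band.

Specimen A: adjusted count: 618 − 17 + 13 = 614 density bands.
Specimen A: 614 density bands at 2 per year is 614 / 2 = 307 years.
A: Mean rate = 1393.7 mm / 307 years ≈ 4.540 mm/year.
For B, 1094.7 / 4.540 = 241.12 years; at 2 density bands per year that is 241.12 × 2 ≈ 482 density bands.

482 density bands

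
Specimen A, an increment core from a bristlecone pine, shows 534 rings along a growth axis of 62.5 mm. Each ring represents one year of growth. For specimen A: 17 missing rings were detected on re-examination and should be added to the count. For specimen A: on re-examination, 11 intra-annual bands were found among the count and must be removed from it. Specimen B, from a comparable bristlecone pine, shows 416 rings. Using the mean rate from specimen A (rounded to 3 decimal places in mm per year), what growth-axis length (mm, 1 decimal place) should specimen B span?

Specimen A: adjusted count: 534 − 11 + 17 = 540 rings.
A: 62.5 mm over 540 years gives 62.5 / 540 ≈ 0.116 mm/yr.
Length of B = 0.116 × 416 = 48.3 mm.

48.3 mm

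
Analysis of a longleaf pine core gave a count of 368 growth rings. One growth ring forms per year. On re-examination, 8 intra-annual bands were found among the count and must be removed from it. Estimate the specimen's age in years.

True growth ring count = 368 − 8 = 360.
One growth ring per year makes the duration 360 years.

360 yr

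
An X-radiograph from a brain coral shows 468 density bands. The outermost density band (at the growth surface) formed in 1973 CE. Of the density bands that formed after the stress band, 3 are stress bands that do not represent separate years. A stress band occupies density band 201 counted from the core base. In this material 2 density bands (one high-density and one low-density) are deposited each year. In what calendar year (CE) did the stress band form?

1841 CE

The stress band sits at density band 201 from the core base, so 468 − 201 = 267 density bands formed after it.
Removing the 3 false density bands leaves 267 − 3 = 264 true density bands beyond the stress band.
With 2 density bands per year, 264 / 2 = 132 years.
The density band at the growth surface is 1973 CE, so the stress band dates to 1973 − 132 = 1841 CE.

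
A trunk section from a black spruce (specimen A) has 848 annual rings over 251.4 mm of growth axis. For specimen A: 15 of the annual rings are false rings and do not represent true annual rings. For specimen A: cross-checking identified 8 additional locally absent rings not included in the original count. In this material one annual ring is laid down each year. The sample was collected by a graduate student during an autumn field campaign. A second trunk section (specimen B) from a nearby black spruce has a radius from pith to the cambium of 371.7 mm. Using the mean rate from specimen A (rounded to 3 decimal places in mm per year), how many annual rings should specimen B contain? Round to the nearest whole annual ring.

Specimen A: true annual ring count = 848 − 15 + 8 = 841.
A: Mean rate = 251.4 mm / 841 years ≈ 0.299 mm/yr.
B spans 371.7 / 0.299 = 1243.14 years ≈ 1243 annual rings.

1243 annual rings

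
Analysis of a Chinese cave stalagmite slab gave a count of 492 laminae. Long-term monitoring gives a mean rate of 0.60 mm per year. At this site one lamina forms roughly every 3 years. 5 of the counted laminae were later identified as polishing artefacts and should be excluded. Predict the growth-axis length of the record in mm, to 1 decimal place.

876.6 mm

True lamina count = 492 − 5 = 487.
At 3 years per lamina, 487 × 3 = 1461 years.
Predicted length = 0.60 mm/year × 1461 years = 876.6 mm.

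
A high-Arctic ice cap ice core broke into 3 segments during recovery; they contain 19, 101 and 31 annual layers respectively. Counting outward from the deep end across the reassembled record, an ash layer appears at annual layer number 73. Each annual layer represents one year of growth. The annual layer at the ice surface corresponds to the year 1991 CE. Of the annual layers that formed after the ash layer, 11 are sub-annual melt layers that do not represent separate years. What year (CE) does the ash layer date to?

Total annual layers = 19 + 101 + 31 = 151.
Between annual layer 73 and the ice surface there are 151 − 73 = 78 annual layers.
78 − 11 false = 67 true annual layers after the ash layer.
Counting back 67 years from 1991 CE places the ash layer in 1991 − 67 = 1924 CE.

1924 CE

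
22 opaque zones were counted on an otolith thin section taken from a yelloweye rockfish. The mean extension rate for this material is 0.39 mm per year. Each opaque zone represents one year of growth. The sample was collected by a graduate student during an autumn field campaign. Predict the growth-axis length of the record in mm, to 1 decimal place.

8.6 mm

22 years of growth are recorded.
Predicted length = 0.39 mm/year × 22 years = 8.6 mm.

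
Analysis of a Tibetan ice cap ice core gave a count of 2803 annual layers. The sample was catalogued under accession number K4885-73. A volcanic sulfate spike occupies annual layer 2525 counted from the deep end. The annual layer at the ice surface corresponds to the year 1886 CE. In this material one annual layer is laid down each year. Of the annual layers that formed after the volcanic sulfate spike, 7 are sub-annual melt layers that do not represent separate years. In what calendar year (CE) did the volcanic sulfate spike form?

Between annual layer 2525 and the ice surface there are 2803 − 2525 = 278 annual layers.
Removing the 7 false annual layers leaves 278 − 7 = 271 true annual layers beyond the volcanic sulfate spike.
1886 − 271 = 1615 CE.

1615 CE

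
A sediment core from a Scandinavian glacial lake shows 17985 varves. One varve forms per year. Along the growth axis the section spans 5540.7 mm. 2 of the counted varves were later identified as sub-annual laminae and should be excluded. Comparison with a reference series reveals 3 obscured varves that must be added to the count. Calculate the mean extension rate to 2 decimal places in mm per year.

Correcting the raw count gives 17985 − 2 + 3 = 17986 true varves.
Mean rate = 5540.7 mm / 17986 years ≈ 0.31 mm per year.

0.31 mm per year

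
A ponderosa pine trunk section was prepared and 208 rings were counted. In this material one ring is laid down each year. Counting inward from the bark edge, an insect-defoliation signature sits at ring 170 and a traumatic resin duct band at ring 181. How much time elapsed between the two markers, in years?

Separation: 181 − 170 = 11 rings.
One ring per year makes the interval 11 years.

11 years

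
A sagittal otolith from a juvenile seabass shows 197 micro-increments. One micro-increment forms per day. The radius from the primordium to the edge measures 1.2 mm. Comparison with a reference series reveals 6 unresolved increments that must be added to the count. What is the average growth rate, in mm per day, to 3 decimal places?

Correcting the raw count gives 197 + 6 = 203 true micro-increments.
Extension rate ≈ 1.2 / 203 = 0.006 mm per day.

0.006 mm per day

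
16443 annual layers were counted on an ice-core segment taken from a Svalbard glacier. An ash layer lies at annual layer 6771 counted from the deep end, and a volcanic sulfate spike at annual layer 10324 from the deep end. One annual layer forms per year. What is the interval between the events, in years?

3553 years

10324 − 6771 = 3553 annual layers lie between the two events.
One annual layer per year makes the interval 3553 years.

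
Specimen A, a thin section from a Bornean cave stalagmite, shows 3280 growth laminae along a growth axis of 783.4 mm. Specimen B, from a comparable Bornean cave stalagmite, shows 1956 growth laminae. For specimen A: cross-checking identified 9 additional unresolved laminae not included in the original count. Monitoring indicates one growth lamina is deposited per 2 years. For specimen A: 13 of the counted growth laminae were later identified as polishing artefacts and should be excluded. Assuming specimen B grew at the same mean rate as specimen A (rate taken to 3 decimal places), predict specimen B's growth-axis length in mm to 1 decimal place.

Specimen A: adjusted count: 3280 − 13 + 9 = 3276 growth laminae.
Specimen A: 3276 growth laminae at 2 years each span 3276 × 2 = 6552 years.
A: Extension rate ≈ 783.4 / 6552 = 0.120 mm/year.
Specimen B: 1956 growth laminae at 2 years each span 1956 × 2 = 3912 years. Length of B = 0.120 × 3912 = 469.4 mm.

469.4 mm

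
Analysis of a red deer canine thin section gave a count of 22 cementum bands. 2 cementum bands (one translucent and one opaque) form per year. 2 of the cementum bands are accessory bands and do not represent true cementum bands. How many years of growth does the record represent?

True cementum band count = 22 − 2 = 20.
Dividing by 2 cementum bands per year: 20 / 2 = 10 years.

10 years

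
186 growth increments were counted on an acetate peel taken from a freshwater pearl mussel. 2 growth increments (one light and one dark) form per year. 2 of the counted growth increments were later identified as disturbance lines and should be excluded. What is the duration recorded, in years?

92 yr

After corrections the count is 186 − 2 = 184 growth increments.
184 growth increments at 2 per year is 184 / 2 = 92 years.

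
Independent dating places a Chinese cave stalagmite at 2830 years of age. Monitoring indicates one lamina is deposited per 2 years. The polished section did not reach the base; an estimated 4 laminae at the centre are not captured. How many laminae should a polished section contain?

1411 laminae

Expected laminae: 2830 / 2 = 1415.
1415 − 4 missed = 1411 laminae expected in the prepared section.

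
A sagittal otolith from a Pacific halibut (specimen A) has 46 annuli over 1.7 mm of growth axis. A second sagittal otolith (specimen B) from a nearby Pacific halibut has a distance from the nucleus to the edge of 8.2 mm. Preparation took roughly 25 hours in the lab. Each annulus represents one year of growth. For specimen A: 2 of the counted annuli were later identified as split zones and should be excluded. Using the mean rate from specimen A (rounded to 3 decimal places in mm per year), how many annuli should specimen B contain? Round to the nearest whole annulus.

210 annuli

Specimen A: true annulus count = 46 − 2 = 44.
A: Extension rate ≈ 1.7 / 44 = 0.039 mm/year.
Specimen B: 8.2 mm / 0.039 mm per year = 210.26 years ≈ 210 annuli.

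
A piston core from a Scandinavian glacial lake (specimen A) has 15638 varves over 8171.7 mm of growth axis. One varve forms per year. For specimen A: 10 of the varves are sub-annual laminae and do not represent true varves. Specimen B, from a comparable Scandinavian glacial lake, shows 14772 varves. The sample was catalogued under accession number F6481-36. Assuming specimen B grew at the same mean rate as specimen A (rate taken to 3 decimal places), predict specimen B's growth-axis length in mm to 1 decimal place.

Specimen A: after corrections the count is 15638 − 10 = 15628 varves.
A: Mean rate = 8171.7 mm / 15628 years ≈ 0.523 mm per year.
Length of B = 0.523 × 14772 = 7725.8 mm.

7725.8 mm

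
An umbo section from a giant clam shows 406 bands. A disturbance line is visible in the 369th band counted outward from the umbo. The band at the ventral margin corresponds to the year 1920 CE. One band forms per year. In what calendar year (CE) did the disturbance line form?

1883 CE

Between band 369 and the ventral margin there are 406 − 369 = 37 bands.
Counting back 37 years from 1920 CE places the disturbance line in 1920 − 37 = 1883 CE.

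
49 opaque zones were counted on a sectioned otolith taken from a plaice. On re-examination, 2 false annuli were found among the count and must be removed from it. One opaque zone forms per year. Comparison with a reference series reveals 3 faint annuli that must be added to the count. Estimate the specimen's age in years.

50 years

After corrections the count is 49 − 2 + 3 = 50 opaque zones.
With a one-to-one opaque zone periodicity this is 50 years.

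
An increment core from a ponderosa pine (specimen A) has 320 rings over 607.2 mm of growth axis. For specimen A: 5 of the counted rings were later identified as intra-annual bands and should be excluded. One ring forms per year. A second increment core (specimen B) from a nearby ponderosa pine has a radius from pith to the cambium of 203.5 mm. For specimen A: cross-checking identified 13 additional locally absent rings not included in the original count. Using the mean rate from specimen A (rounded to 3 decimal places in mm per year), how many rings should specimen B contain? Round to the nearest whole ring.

Specimen A: true ring count = 320 − 5 + 13 = 328.
A: 607.2 mm over 328 years gives 607.2 / 328 ≈ 1.851 mm/yr.
For B, 203.5 / 1.851 = 109.94 years ≈ 110 rings.

110 rings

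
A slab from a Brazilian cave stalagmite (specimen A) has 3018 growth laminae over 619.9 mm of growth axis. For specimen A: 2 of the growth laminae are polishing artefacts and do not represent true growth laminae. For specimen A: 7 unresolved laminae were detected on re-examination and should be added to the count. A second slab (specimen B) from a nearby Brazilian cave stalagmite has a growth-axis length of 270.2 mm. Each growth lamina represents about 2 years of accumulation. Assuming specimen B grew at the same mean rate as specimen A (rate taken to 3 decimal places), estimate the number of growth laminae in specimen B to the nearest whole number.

1312 growth laminae

Specimen A: true growth lamina count = 3018 − 2 + 7 = 3023.
Specimen A: multiplying by 2 years per growth lamina: 3023 × 2 = 6046 years.
A: Extension rate ≈ 619.9 / 6046 = 0.103 mm/yr.
Specimen B: 270.2 mm / 0.103 mm per year = 2623.30 years; at 2 years per growth lamina that is 2623.30 / 2 ≈ 1312 growth laminae.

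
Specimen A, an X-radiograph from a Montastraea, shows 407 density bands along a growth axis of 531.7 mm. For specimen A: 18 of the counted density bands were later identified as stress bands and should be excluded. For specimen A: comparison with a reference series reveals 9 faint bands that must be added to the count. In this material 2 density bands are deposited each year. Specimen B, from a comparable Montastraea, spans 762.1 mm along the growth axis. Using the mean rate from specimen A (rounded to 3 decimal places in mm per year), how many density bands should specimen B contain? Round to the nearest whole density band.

570 density bands

Specimen A: after corrections the count is 407 − 18 + 9 = 398 density bands.
Specimen A: 398 density bands at 2 per year is 398 / 2 = 199 years.
A: 531.7 mm over 199 years gives 531.7 / 199 ≈ 2.672 mm/yr.
Specimen B: 762.1 mm / 2.672 mm per year = 285.22 years; at 2 density bands per year that is 285.22 × 2 ≈ 570 density bands.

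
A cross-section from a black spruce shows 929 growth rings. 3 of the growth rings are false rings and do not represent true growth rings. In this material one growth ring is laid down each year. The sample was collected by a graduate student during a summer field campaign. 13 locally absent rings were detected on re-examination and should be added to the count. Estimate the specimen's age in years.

939 years

True growth ring count = 929 − 3 + 13 = 939.
With a one-to-one growth ring periodicity this is 939 years.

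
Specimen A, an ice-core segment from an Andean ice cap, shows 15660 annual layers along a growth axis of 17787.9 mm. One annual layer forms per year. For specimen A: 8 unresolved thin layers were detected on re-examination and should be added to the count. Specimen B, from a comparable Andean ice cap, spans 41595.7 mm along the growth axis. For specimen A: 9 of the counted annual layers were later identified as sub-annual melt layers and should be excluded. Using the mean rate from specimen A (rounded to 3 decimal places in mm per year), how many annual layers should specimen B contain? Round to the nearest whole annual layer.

36616 annual layers

Specimen A: correcting the raw count gives 15660 − 9 + 8 = 15659 true annual layers.
A: Extension rate ≈ 17787.9 / 15659 = 1.136 mm/year.
Specimen B: 41595.7 mm / 1.136 mm per year = 36615.93 years ≈ 36616 annual layers.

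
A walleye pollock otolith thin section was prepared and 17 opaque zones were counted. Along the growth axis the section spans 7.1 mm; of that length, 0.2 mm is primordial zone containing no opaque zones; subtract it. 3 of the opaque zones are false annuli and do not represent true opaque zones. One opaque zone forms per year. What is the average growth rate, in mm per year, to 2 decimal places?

After corrections the count is 17 − 3 = 14 opaque zones.
The growth record spans 7.1 − 0.2 = 6.9 mm.
Mean rate = 6.9 mm / 14 years ≈ 0.49 mm per year.

0.49 mm per year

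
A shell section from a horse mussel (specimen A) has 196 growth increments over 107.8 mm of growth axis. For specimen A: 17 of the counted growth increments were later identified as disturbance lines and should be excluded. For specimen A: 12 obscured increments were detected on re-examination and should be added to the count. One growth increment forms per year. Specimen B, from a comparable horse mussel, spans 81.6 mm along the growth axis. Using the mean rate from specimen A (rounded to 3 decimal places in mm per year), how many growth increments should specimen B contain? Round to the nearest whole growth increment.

145 growth increments

Specimen A: after corrections the count is 196 − 17 + 12 = 191 growth increments.
A: Extension rate ≈ 107.8 / 191 = 0.564 mm/year.
For B, 81.6 / 0.564 = 144.68 years ≈ 145 growth increments.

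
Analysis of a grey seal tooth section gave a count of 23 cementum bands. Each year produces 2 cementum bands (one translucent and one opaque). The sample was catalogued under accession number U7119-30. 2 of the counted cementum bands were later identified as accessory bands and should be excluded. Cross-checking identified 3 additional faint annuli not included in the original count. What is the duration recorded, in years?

12 years

True cementum band count = 23 − 2 + 3 = 24.
Dividing by 2 cementum bands per year: 24 / 2 = 12 years.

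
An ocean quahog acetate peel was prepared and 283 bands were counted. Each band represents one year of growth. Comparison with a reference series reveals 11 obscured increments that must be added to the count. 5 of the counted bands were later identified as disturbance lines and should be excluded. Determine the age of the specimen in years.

After corrections the count is 283 − 5 + 11 = 289 bands.
One band per year makes the duration 289 years.

289 years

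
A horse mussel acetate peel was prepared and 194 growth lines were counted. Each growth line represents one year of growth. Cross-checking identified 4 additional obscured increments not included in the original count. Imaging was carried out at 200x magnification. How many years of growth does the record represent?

198 years

Adjusted count: 194 + 4 = 198 growth lines.
With a one-to-one growth line periodicity this is 198 years.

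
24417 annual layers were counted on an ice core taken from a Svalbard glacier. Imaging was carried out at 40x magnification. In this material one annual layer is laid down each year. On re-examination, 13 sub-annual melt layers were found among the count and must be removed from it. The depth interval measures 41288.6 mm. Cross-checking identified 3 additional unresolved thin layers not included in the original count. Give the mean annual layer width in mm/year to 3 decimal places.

Correcting the raw count gives 24417 − 13 + 3 = 24407 true annual layers.
41288.6 mm over 24407 years gives 41288.6 / 24407 ≈ 1.692 mm/year.

1.692 mm/year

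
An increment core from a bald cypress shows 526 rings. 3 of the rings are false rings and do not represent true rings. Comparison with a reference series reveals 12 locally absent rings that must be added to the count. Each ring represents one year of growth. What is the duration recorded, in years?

Correcting the raw count gives 526 − 3 + 12 = 535 true rings.
With a one-to-one ring periodicity this is 535 years.

535 yr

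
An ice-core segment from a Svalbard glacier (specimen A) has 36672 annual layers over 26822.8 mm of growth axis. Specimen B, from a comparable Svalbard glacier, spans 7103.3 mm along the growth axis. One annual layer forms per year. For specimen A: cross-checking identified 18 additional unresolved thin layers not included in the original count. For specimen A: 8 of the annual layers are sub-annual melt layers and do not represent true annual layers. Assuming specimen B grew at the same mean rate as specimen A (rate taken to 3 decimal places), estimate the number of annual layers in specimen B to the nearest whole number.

Specimen A: true annual layer count = 36672 − 8 + 18 = 36682.
A: 26822.8 mm over 36682 years gives 26822.8 / 36682 ≈ 0.731 mm per year.
For B, 7103.3 / 0.731 = 9717.24 years ≈ 9717 annual layers.

9717 annual layers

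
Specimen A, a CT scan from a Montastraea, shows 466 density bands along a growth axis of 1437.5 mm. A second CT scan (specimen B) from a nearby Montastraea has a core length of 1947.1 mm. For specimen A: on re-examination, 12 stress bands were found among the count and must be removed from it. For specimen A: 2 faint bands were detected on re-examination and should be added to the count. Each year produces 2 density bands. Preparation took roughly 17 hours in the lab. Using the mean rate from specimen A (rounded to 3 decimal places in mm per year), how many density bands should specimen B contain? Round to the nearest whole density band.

Specimen A: after corrections the count is 466 − 12 + 2 = 456 density bands.
Specimen A: 456 density bands at 2 per year is 456 / 2 = 228 years.
A: Extension rate ≈ 1437.5 / 228 = 6.305 mm/yr.
Specimen B: 1947.1 mm / 6.305 mm per year = 308.82 years; at 2 density bands per year that is 308.82 × 2 ≈ 618 density bands.

618 density bands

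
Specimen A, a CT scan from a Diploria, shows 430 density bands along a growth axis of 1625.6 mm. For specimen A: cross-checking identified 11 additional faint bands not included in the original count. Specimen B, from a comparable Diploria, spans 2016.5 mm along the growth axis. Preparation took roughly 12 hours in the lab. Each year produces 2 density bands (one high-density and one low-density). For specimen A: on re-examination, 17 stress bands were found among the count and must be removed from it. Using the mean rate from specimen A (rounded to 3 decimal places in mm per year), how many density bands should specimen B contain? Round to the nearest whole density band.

526 density bands

Specimen A: true density band count = 430 − 17 + 11 = 424.
Specimen A: dividing by 2 density bands per year: 424 / 2 = 212 years.
A: Mean rate = 1625.6 mm / 212 years ≈ 7.668 mm/yr.
Specimen B: 2016.5 mm / 7.668 mm per year = 262.98 years; at 2 density bands per year that is 262.98 × 2 ≈ 526 density bands.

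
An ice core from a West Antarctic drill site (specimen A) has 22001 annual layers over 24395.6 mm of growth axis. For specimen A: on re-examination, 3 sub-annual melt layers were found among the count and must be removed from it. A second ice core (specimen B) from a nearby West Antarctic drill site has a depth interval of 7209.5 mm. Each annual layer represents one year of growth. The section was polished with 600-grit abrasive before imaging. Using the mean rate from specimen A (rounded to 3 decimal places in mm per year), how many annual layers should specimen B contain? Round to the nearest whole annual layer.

Specimen A: after corrections the count is 22001 − 3 = 21998 annual layers.
A: 24395.6 mm over 21998 years gives 24395.6 / 21998 ≈ 1.109 mm/year.
B spans 7209.5 / 1.109 = 6500.90 years ≈ 6501 annual layers.

6501 annual layers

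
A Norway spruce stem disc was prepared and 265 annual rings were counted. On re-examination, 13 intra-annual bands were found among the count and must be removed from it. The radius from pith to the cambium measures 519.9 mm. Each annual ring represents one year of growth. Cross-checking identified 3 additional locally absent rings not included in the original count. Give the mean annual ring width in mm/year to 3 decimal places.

2.039 mm/year

Correcting the raw count gives 265 − 13 + 3 = 255 true annual rings.
Mean rate = 519.9 mm / 255 years ≈ 2.039 mm/year.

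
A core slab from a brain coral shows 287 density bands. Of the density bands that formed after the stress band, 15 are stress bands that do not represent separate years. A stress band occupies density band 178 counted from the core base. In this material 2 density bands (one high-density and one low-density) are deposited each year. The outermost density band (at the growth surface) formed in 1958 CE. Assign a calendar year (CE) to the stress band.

1911 CE

Between density band 178 and the growth surface there are 287 − 178 = 109 density bands.
109 − 15 false = 94 true density bands after the stress band.
Dividing by 2 density bands per year: 94 / 2 = 47 years.
1958 − 47 = 1911 CE.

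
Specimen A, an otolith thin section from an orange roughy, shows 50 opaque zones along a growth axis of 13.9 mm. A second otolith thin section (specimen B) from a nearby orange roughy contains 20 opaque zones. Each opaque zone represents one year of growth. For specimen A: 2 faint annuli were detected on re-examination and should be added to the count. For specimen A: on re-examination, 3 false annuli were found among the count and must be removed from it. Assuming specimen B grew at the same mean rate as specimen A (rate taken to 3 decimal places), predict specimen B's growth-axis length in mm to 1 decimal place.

Specimen A: after corrections the count is 50 − 3 + 2 = 49 opaque zones.
A: Mean rate = 13.9 mm / 49 years ≈ 0.284 mm per year.
B's length ≈ 0.284 × 20 = 5.7 mm.

5.7 mm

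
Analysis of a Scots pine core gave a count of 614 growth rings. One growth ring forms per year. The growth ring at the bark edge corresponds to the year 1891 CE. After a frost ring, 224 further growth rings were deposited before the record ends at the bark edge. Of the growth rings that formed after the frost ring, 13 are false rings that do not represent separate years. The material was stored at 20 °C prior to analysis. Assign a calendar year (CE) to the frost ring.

1680 CE

224 growth rings post-date the frost ring.
Excluding 13 false growth rings: 224 − 13 = 211.
The growth ring at the bark edge is 1891 CE, so the frost ring dates to 1891 − 211 = 1680 CE.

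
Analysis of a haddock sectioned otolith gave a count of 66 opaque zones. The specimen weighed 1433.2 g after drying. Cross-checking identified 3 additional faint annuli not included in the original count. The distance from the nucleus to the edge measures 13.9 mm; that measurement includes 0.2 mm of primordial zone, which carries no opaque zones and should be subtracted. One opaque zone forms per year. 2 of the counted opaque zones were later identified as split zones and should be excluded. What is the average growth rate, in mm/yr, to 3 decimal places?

0.204 mm/yr

True opaque zone count = 66 − 2 + 3 = 67.
Removing the 0.2 mm offcut leaves 13.9 − 0.2 = 13.7 mm.
13.7 mm over 67 years gives 13.7 / 67 ≈ 0.204 mm/yr.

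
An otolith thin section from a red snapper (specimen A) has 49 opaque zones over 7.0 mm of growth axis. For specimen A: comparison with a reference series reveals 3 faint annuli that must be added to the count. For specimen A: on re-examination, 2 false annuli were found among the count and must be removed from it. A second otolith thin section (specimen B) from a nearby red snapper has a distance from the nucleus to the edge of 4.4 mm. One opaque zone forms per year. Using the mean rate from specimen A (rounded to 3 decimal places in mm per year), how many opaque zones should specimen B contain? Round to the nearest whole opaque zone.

31 opaque zones

Specimen A: after corrections the count is 49 − 2 + 3 = 50 opaque zones.
A: Extension rate ≈ 7.0 / 50 = 0.140 mm/year.
Specimen B: 4.4 mm / 0.140 mm per year = 31.43 years ≈ 31 opaque zones.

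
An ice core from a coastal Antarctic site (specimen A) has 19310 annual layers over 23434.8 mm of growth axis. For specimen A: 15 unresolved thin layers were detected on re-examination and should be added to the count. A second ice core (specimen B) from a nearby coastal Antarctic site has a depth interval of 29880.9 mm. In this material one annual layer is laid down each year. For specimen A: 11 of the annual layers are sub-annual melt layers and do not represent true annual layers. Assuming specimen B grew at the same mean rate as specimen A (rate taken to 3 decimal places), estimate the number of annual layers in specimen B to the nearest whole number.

24634 annual layers

Specimen A: true annual layer count = 19310 − 11 + 15 = 19314.
A: 23434.8 mm over 19314 years gives 23434.8 / 19314 ≈ 1.213 mm per year.
Specimen B: 29880.9 mm / 1.213 mm per year = 24633.88 years ≈ 24634 annual layers.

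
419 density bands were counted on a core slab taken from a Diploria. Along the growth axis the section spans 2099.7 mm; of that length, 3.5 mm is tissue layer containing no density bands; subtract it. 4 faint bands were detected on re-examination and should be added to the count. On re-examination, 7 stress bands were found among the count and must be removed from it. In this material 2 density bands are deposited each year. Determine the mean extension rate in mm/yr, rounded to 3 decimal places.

True density band count = 419 − 7 + 4 = 416.
416 density bands at 2 per year is 416 / 2 = 208 years.
The growth record spans 2099.7 − 3.5 = 2096.2 mm.
Extension rate ≈ 2096.2 / 208 = 10.078 mm/yr.

10.078 mm/yr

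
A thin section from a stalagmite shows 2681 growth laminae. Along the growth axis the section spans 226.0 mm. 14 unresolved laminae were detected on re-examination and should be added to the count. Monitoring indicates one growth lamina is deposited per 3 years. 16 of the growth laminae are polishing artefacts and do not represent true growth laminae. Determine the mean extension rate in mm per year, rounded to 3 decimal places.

0.028 mm per year

Correcting the raw count gives 2681 − 16 + 14 = 2679 true growth laminae.
At 3 years per growth lamina, 2679 × 3 = 8037 years.
Mean rate = 226.0 mm / 8037 years ≈ 0.028 mm per year.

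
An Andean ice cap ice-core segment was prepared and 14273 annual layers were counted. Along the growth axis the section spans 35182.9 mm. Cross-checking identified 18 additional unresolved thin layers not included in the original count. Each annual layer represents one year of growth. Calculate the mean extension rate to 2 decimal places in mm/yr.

2.46 mm/yr

After corrections the count is 14273 + 18 = 14291 annual layers.
Extension rate ≈ 35182.9 / 14291 = 2.46 mm/yr.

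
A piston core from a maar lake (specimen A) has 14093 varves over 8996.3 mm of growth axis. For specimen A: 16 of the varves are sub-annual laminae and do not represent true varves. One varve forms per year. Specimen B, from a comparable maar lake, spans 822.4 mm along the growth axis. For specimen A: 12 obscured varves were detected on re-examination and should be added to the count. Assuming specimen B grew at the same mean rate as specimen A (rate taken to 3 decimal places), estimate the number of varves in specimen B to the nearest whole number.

1287 varves

Specimen A: true varve count = 14093 − 16 + 12 = 14089.
A: 8996.3 mm over 14089 years gives 8996.3 / 14089 ≈ 0.639 mm/year.
B spans 822.4 / 0.639 = 1287.01 years ≈ 1287 varves.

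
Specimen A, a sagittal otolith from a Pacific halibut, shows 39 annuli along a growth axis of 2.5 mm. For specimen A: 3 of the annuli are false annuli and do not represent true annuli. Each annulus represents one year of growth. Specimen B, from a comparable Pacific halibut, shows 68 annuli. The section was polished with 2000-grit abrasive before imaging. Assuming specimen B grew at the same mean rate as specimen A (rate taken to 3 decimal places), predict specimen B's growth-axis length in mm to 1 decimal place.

Specimen A: true annulus count = 39 − 3 = 36.
A: Mean rate = 2.5 mm / 36 years ≈ 0.069 mm per year.
Length of B = 0.069 × 68 = 4.7 mm.

4.7 mm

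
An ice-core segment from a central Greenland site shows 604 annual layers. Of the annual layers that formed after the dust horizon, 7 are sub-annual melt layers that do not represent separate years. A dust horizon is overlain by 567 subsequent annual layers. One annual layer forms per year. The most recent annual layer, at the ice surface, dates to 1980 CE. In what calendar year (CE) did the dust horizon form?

1420 CE

567 annual layers post-date the dust horizon.
Removing the 7 false annual layers leaves 567 − 7 = 560 true annual layers beyond the dust horizon.
Counting back 560 years from 1980 CE places the dust horizon in 1980 − 560 = 1420 CE.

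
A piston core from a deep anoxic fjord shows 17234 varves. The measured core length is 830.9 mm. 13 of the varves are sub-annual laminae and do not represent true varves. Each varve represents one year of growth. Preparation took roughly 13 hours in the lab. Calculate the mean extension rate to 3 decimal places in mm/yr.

0.048 mm/yr

True varve count = 17234 − 13 = 17221.
Mean rate = 830.9 mm / 17221 years ≈ 0.048 mm/yr.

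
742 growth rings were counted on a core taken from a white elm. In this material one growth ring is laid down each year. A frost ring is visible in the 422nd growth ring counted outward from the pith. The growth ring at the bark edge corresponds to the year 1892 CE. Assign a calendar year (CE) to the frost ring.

The frost ring sits at growth ring 422 from the pith, so 742 − 422 = 320 growth rings formed after it.
Counting back 320 years from 1892 CE places the frost ring in 1892 − 320 = 1572 CE.

1572 CE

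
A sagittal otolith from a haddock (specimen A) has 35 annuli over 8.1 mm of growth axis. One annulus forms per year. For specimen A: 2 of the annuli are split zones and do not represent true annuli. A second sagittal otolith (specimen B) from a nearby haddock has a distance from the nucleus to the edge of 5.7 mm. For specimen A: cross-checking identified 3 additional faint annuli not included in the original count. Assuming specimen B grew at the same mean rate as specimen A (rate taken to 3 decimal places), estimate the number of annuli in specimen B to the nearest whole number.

25 annuli

Specimen A: true annulus count = 35 − 2 + 3 = 36.
A: Extension rate ≈ 8.1 / 36 = 0.225 mm/year.
B spans 5.7 / 0.225 = 25.33 years ≈ 25 annuli.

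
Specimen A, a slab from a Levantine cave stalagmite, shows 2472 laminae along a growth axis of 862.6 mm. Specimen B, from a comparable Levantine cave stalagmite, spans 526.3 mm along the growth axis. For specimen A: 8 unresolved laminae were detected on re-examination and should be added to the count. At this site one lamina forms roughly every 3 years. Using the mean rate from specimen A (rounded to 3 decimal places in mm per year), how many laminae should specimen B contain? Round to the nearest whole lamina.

1512 laminae

Specimen A: true lamina count = 2472 + 8 = 2480.
Specimen A: multiplying by 3 years per lamina: 2480 × 3 = 7440 years.
A: Extension rate ≈ 862.6 / 7440 = 0.116 mm/year.
B spans 526.3 / 0.116 = 4537.07 years; at 3 years per lamina that is 4537.07 / 3 ≈ 1512 laminae.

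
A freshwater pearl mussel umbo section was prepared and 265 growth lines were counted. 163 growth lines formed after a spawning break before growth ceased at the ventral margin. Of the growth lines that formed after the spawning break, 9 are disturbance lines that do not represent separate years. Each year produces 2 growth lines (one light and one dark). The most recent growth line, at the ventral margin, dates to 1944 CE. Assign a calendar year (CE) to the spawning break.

There are 163 growth lines younger than the spawning break.
Removing the 9 false growth lines leaves 163 − 9 = 154 true growth lines beyond the spawning break.
With 2 growth lines per year, 154 / 2 = 77 years.
1944 − 77 = 1867 CE.

1867 CE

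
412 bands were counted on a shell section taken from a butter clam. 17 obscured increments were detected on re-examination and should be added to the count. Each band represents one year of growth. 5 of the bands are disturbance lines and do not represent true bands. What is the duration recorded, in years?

After corrections the count is 412 − 5 + 17 = 424 bands.
At one band per year, that is 424 years.

424 yr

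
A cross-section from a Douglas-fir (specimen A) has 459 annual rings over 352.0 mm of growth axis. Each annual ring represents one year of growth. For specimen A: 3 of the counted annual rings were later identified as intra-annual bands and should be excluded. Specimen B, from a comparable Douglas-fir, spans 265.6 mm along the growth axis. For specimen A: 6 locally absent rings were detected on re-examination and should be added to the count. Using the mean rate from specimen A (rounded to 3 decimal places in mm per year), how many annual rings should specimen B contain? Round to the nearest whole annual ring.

Specimen A: after corrections the count is 459 − 3 + 6 = 462 annual rings.
A: Extension rate ≈ 352.0 / 462 = 0.762 mm/yr.
B spans 265.6 / 0.762 = 348.56 years ≈ 349 annual rings.

349 annual rings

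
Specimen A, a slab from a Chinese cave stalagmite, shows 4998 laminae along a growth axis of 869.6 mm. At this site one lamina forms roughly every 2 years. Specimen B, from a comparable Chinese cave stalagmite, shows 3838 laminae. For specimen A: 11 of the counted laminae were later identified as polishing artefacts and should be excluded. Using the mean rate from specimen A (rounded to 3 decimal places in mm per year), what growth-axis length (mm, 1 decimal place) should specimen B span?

667.8 mm

Specimen A: correcting the raw count gives 4998 − 11 = 4987 true laminae.
Specimen A: multiplying by 2 years per lamina: 4987 × 2 = 9974 years.
A: Mean rate = 869.6 mm / 9974 years ≈ 0.087 mm/year.
Specimen B: 3838 laminae at 2 years each span 3838 × 2 = 7676 years. Length of B = 0.087 × 7676 = 667.8 mm.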